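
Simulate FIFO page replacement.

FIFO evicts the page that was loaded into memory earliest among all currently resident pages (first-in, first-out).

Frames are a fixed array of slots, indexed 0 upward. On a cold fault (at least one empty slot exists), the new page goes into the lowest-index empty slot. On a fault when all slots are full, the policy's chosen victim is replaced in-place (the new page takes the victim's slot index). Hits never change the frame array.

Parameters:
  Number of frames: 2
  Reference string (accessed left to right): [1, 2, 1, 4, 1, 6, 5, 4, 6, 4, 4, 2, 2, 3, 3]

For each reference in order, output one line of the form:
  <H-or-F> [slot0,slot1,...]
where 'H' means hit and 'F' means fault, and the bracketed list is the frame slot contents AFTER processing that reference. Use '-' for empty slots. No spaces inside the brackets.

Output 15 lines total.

F [1,-]
F [1,2]
H [1,2]
F [4,2]
F [4,1]
F [6,1]
F [6,5]
F [4,5]
F [4,6]
H [4,6]
H [4,6]
F [2,6]
H [2,6]
F [2,3]
H [2,3]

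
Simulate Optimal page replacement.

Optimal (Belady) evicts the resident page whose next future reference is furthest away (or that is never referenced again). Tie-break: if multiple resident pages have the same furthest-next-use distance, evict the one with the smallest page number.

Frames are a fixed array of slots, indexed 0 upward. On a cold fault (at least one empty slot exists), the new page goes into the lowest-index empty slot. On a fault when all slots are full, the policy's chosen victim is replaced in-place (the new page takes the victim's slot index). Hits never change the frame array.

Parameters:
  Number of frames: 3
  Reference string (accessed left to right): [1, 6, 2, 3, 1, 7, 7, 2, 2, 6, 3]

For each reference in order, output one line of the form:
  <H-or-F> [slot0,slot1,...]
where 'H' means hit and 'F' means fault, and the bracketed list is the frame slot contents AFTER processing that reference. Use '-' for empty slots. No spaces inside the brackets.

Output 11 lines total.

F [1,-,-]
F [1,6,-]
F [1,6,2]
F [1,3,2]
H [1,3,2]
F [7,3,2]
H [7,3,2]
H [7,3,2]
H [7,3,2]
F [7,3,6]
H [7,3,6]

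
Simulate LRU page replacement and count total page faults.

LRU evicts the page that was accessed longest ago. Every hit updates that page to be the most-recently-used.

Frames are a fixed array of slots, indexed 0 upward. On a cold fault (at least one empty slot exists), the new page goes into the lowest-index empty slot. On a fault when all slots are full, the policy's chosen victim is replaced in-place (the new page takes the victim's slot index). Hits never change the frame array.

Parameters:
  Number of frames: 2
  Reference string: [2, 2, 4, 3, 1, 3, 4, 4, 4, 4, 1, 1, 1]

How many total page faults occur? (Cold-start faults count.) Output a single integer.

Answer: 6

Derivation:
Step 0: ref 2 → FAULT, frames=[2,-]
Step 1: ref 2 → HIT, frames=[2,-]
Step 2: ref 4 → FAULT, frames=[2,4]
Step 3: ref 3 → FAULT (evict 2), frames=[3,4]
Step 4: ref 1 → FAULT (evict 4), frames=[3,1]
Step 5: ref 3 → HIT, frames=[3,1]
Step 6: ref 4 → FAULT (evict 1), frames=[3,4]
Step 7: ref 4 → HIT, frames=[3,4]
Step 8: ref 4 → HIT, frames=[3,4]
Step 9: ref 4 → HIT, frames=[3,4]
Step 10: ref 1 → FAULT (evict 3), frames=[1,4]
Step 11: ref 1 → HIT, frames=[1,4]
Step 12: ref 1 → HIT, frames=[1,4]
Total faults: 6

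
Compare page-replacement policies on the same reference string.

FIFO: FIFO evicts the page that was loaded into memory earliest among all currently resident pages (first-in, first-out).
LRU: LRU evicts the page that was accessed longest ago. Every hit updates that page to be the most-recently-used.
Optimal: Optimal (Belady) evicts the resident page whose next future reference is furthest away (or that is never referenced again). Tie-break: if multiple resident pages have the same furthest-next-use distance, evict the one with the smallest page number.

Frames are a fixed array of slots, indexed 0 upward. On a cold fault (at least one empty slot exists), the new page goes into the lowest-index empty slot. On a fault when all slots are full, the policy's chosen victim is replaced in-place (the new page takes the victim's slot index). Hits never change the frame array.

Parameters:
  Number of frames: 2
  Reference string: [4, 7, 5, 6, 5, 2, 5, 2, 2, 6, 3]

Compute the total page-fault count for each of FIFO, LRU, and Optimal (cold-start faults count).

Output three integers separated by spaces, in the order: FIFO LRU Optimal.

Answer: 8 7 7

Derivation:
--- FIFO ---
  step 0: ref 4 -> FAULT, frames=[4,-] (faults so far: 1)
  step 1: ref 7 -> FAULT, frames=[4,7] (faults so far: 2)
  step 2: ref 5 -> FAULT, evict 4, frames=[5,7] (faults so far: 3)
  step 3: ref 6 -> FAULT, evict 7, frames=[5,6] (faults so far: 4)
  step 4: ref 5 -> HIT, frames=[5,6] (faults so far: 4)
  step 5: ref 2 -> FAULT, evict 5, frames=[2,6] (faults so far: 5)
  step 6: ref 5 -> FAULT, evict 6, frames=[2,5] (faults so far: 6)
  step 7: ref 2 -> HIT, frames=[2,5] (faults so far: 6)
  step 8: ref 2 -> HIT, frames=[2,5] (faults so far: 6)
  step 9: ref 6 -> FAULT, evict 2, frames=[6,5] (faults so far: 7)
  step 10: ref 3 -> FAULT, evict 5, frames=[6,3] (faults so far: 8)
  FIFO total faults: 8
--- LRU ---
  step 0: ref 4 -> FAULT, frames=[4,-] (faults so far: 1)
  step 1: ref 7 -> FAULT, frames=[4,7] (faults so far: 2)
  step 2: ref 5 -> FAULT, evict 4, frames=[5,7] (faults so far: 3)
  step 3: ref 6 -> FAULT, evict 7, frames=[5,6] (faults so far: 4)
  step 4: ref 5 -> HIT, frames=[5,6] (faults so far: 4)
  step 5: ref 2 -> FAULT, evict 6, frames=[5,2] (faults so far: 5)
  step 6: ref 5 -> HIT, frames=[5,2] (faults so far: 5)
  step 7: ref 2 -> HIT, frames=[5,2] (faults so far: 5)
  step 8: ref 2 -> HIT, frames=[5,2] (faults so far: 5)
  step 9: ref 6 -> FAULT, evict 5, frames=[6,2] (faults so far: 6)
  step 10: ref 3 -> FAULT, evict 2, frames=[6,3] (faults so far: 7)
  LRU total faults: 7
--- Optimal ---
  step 0: ref 4 -> FAULT, frames=[4,-] (faults so far: 1)
  step 1: ref 7 -> FAULT, frames=[4,7] (faults so far: 2)
  step 2: ref 5 -> FAULT, evict 4, frames=[5,7] (faults so far: 3)
  step 3: ref 6 -> FAULT, evict 7, frames=[5,6] (faults so far: 4)
  step 4: ref 5 -> HIT, frames=[5,6] (faults so far: 4)
  step 5: ref 2 -> FAULT, evict 6, frames=[5,2] (faults so far: 5)
  step 6: ref 5 -> HIT, frames=[5,2] (faults so far: 5)
  step 7: ref 2 -> HIT, frames=[5,2] (faults so far: 5)
  step 8: ref 2 -> HIT, frames=[5,2] (faults so far: 5)
  step 9: ref 6 -> FAULT, evict 2, frames=[5,6] (faults so far: 6)
  step 10: ref 3 -> FAULT, evict 5, frames=[3,6] (faults so far: 7)
  Optimal total faults: 7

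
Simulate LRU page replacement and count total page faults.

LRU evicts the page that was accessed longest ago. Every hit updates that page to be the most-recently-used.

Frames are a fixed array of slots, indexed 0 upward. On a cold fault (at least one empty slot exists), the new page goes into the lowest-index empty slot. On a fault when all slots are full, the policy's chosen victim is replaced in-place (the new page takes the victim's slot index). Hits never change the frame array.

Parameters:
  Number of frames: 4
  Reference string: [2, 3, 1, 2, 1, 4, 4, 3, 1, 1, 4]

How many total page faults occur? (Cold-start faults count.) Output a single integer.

Step 0: ref 2 → FAULT, frames=[2,-,-,-]
Step 1: ref 3 → FAULT, frames=[2,3,-,-]
Step 2: ref 1 → FAULT, frames=[2,3,1,-]
Step 3: ref 2 → HIT, frames=[2,3,1,-]
Step 4: ref 1 → HIT, frames=[2,3,1,-]
Step 5: ref 4 → FAULT, frames=[2,3,1,4]
Step 6: ref 4 → HIT, frames=[2,3,1,4]
Step 7: ref 3 → HIT, frames=[2,3,1,4]
Step 8: ref 1 → HIT, frames=[2,3,1,4]
Step 9: ref 1 → HIT, frames=[2,3,1,4]
Step 10: ref 4 → HIT, frames=[2,3,1,4]
Total faults: 4

Answer: 4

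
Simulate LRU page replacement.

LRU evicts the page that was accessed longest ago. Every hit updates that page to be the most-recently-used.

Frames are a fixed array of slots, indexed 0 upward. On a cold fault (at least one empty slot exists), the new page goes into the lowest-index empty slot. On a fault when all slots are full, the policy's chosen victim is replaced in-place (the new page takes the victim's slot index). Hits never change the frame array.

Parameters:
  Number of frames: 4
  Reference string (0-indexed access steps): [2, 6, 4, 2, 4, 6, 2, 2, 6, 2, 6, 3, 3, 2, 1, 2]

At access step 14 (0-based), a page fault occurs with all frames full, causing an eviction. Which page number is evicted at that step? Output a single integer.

Answer: 4

Derivation:
Step 0: ref 2 -> FAULT, frames=[2,-,-,-]
Step 1: ref 6 -> FAULT, frames=[2,6,-,-]
Step 2: ref 4 -> FAULT, frames=[2,6,4,-]
Step 3: ref 2 -> HIT, frames=[2,6,4,-]
Step 4: ref 4 -> HIT, frames=[2,6,4,-]
Step 5: ref 6 -> HIT, frames=[2,6,4,-]
Step 6: ref 2 -> HIT, frames=[2,6,4,-]
Step 7: ref 2 -> HIT, frames=[2,6,4,-]
Step 8: ref 6 -> HIT, frames=[2,6,4,-]
Step 9: ref 2 -> HIT, frames=[2,6,4,-]
Step 10: ref 6 -> HIT, frames=[2,6,4,-]
Step 11: ref 3 -> FAULT, frames=[2,6,4,3]
Step 12: ref 3 -> HIT, frames=[2,6,4,3]
Step 13: ref 2 -> HIT, frames=[2,6,4,3]
Step 14: ref 1 -> FAULT, evict 4, frames=[2,6,1,3]
At step 14: evicted page 4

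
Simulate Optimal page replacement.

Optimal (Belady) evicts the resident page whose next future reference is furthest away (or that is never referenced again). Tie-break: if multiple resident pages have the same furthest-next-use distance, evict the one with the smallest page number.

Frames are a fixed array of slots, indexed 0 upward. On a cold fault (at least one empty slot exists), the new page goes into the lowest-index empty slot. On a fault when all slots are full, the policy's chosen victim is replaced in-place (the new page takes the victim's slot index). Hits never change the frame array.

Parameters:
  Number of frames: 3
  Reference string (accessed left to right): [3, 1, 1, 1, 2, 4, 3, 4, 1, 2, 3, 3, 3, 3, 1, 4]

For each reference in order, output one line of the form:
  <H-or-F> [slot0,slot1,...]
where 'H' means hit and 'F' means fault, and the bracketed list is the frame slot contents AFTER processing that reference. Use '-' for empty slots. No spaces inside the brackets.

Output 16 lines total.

F [3,-,-]
F [3,1,-]
H [3,1,-]
H [3,1,-]
F [3,1,2]
F [3,1,4]
H [3,1,4]
H [3,1,4]
H [3,1,4]
F [3,1,2]
H [3,1,2]
H [3,1,2]
H [3,1,2]
H [3,1,2]
H [3,1,2]
F [3,4,2]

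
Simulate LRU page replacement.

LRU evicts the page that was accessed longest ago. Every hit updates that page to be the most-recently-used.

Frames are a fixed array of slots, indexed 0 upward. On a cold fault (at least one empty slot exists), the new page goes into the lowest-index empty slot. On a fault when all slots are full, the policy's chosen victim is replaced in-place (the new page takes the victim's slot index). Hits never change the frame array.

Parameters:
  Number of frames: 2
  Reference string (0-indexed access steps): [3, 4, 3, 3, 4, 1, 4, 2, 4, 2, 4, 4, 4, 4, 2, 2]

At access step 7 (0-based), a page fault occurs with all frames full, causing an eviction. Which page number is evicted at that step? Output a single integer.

Answer: 1

Derivation:
Step 0: ref 3 -> FAULT, frames=[3,-]
Step 1: ref 4 -> FAULT, frames=[3,4]
Step 2: ref 3 -> HIT, frames=[3,4]
Step 3: ref 3 -> HIT, frames=[3,4]
Step 4: ref 4 -> HIT, frames=[3,4]
Step 5: ref 1 -> FAULT, evict 3, frames=[1,4]
Step 6: ref 4 -> HIT, frames=[1,4]
Step 7: ref 2 -> FAULT, evict 1, frames=[2,4]
At step 7: evicted page 1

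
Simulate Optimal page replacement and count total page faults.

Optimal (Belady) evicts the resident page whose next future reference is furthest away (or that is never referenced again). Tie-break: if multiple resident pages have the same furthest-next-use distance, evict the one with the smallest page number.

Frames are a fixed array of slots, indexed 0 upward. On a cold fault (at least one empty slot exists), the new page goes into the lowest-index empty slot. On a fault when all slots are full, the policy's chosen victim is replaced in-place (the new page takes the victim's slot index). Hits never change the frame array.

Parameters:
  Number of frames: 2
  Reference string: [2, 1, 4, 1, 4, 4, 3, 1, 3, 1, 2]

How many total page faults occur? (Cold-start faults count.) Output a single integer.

Answer: 5

Derivation:
Step 0: ref 2 → FAULT, frames=[2,-]
Step 1: ref 1 → FAULT, frames=[2,1]
Step 2: ref 4 → FAULT (evict 2), frames=[4,1]
Step 3: ref 1 → HIT, frames=[4,1]
Step 4: ref 4 → HIT, frames=[4,1]
Step 5: ref 4 → HIT, frames=[4,1]
Step 6: ref 3 → FAULT (evict 4), frames=[3,1]
Step 7: ref 1 → HIT, frames=[3,1]
Step 8: ref 3 → HIT, frames=[3,1]
Step 9: ref 1 → HIT, frames=[3,1]
Step 10: ref 2 → FAULT (evict 1), frames=[3,2]
Total faults: 5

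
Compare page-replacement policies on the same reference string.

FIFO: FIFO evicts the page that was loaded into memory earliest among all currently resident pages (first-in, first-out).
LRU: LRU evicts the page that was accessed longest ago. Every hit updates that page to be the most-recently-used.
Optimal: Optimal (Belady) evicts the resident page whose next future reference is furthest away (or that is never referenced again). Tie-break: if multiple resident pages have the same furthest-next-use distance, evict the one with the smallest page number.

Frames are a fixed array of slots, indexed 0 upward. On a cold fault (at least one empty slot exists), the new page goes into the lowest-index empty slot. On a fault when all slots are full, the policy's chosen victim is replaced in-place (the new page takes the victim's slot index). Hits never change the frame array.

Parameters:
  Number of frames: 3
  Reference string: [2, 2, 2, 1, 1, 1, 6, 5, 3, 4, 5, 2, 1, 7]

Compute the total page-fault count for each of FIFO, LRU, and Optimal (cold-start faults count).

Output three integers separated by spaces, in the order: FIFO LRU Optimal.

Answer: 9 9 8

Derivation:
--- FIFO ---
  step 0: ref 2 -> FAULT, frames=[2,-,-] (faults so far: 1)
  step 1: ref 2 -> HIT, frames=[2,-,-] (faults so far: 1)
  step 2: ref 2 -> HIT, frames=[2,-,-] (faults so far: 1)
  step 3: ref 1 -> FAULT, frames=[2,1,-] (faults so far: 2)
  step 4: ref 1 -> HIT, frames=[2,1,-] (faults so far: 2)
  step 5: ref 1 -> HIT, frames=[2,1,-] (faults so far: 2)
  step 6: ref 6 -> FAULT, frames=[2,1,6] (faults so far: 3)
  step 7: ref 5 -> FAULT, evict 2, frames=[5,1,6] (faults so far: 4)
  step 8: ref 3 -> FAULT, evict 1, frames=[5,3,6] (faults so far: 5)
  step 9: ref 4 -> FAULT, evict 6, frames=[5,3,4] (faults so far: 6)
  step 10: ref 5 -> HIT, frames=[5,3,4] (faults so far: 6)
  step 11: ref 2 -> FAULT, evict 5, frames=[2,3,4] (faults so far: 7)
  step 12: ref 1 -> FAULT, evict 3, frames=[2,1,4] (faults so far: 8)
  step 13: ref 7 -> FAULT, evict 4, frames=[2,1,7] (faults so far: 9)
  FIFO total faults: 9
--- LRU ---
  step 0: ref 2 -> FAULT, frames=[2,-,-] (faults so far: 1)
  step 1: ref 2 -> HIT, frames=[2,-,-] (faults so far: 1)
  step 2: ref 2 -> HIT, frames=[2,-,-] (faults so far: 1)
  step 3: ref 1 -> FAULT, frames=[2,1,-] (faults so far: 2)
  step 4: ref 1 -> HIT, frames=[2,1,-] (faults so far: 2)
  step 5: ref 1 -> HIT, frames=[2,1,-] (faults so far: 2)
  step 6: ref 6 -> FAULT, frames=[2,1,6] (faults so far: 3)
  step 7: ref 5 -> FAULT, evict 2, frames=[5,1,6] (faults so far: 4)
  step 8: ref 3 -> FAULT, evict 1, frames=[5,3,6] (faults so far: 5)
  step 9: ref 4 -> FAULT, evict 6, frames=[5,3,4] (faults so far: 6)
  step 10: ref 5 -> HIT, frames=[5,3,4] (faults so far: 6)
  step 11: ref 2 -> FAULT, evict 3, frames=[5,2,4] (faults so far: 7)
  step 12: ref 1 -> FAULT, evict 4, frames=[5,2,1] (faults so far: 8)
  step 13: ref 7 -> FAULT, evict 5, frames=[7,2,1] (faults so far: 9)
  LRU total faults: 9
--- Optimal ---
  step 0: ref 2 -> FAULT, frames=[2,-,-] (faults so far: 1)
  step 1: ref 2 -> HIT, frames=[2,-,-] (faults so far: 1)
  step 2: ref 2 -> HIT, frames=[2,-,-] (faults so far: 1)
  step 3: ref 1 -> FAULT, frames=[2,1,-] (faults so far: 2)
  step 4: ref 1 -> HIT, frames=[2,1,-] (faults so far: 2)
  step 5: ref 1 -> HIT, frames=[2,1,-] (faults so far: 2)
  step 6: ref 6 -> FAULT, frames=[2,1,6] (faults so far: 3)
  step 7: ref 5 -> FAULT, evict 6, frames=[2,1,5] (faults so far: 4)
  step 8: ref 3 -> FAULT, evict 1, frames=[2,3,5] (faults so far: 5)
  step 9: ref 4 -> FAULT, evict 3, frames=[2,4,5] (faults so far: 6)
  step 10: ref 5 -> HIT, frames=[2,4,5] (faults so far: 6)
  step 11: ref 2 -> HIT, frames=[2,4,5] (faults so far: 6)
  step 12: ref 1 -> FAULT, evict 2, frames=[1,4,5] (faults so far: 7)
  step 13: ref 7 -> FAULT, evict 1, frames=[7,4,5] (faults so far: 8)
  Optimal total faults: 8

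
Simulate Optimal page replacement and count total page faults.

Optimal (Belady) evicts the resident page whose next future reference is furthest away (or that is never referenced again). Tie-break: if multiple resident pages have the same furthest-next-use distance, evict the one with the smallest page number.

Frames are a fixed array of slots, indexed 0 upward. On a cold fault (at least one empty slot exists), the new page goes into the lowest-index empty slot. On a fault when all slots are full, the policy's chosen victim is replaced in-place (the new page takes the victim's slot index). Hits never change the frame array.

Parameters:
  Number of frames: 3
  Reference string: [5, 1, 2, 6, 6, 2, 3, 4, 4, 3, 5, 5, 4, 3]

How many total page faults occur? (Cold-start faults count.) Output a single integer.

Answer: 6

Derivation:
Step 0: ref 5 → FAULT, frames=[5,-,-]
Step 1: ref 1 → FAULT, frames=[5,1,-]
Step 2: ref 2 → FAULT, frames=[5,1,2]
Step 3: ref 6 → FAULT (evict 1), frames=[5,6,2]
Step 4: ref 6 → HIT, frames=[5,6,2]
Step 5: ref 2 → HIT, frames=[5,6,2]
Step 6: ref 3 → FAULT (evict 2), frames=[5,6,3]
Step 7: ref 4 → FAULT (evict 6), frames=[5,4,3]
Step 8: ref 4 → HIT, frames=[5,4,3]
Step 9: ref 3 → HIT, frames=[5,4,3]
Step 10: ref 5 → HIT, frames=[5,4,3]
Step 11: ref 5 → HIT, frames=[5,4,3]
Step 12: ref 4 → HIT, frames=[5,4,3]
Step 13: ref 3 → HIT, frames=[5,4,3]
Total faults: 6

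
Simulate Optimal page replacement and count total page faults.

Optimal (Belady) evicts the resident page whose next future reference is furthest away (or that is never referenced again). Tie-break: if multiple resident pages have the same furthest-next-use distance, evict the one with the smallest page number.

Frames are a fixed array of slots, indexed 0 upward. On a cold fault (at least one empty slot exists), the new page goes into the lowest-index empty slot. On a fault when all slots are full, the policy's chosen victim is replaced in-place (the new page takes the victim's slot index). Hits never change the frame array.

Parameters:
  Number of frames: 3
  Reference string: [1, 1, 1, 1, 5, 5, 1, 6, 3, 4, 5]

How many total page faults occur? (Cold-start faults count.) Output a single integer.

Answer: 5

Derivation:
Step 0: ref 1 → FAULT, frames=[1,-,-]
Step 1: ref 1 → HIT, frames=[1,-,-]
Step 2: ref 1 → HIT, frames=[1,-,-]
Step 3: ref 1 → HIT, frames=[1,-,-]
Step 4: ref 5 → FAULT, frames=[1,5,-]
Step 5: ref 5 → HIT, frames=[1,5,-]
Step 6: ref 1 → HIT, frames=[1,5,-]
Step 7: ref 6 → FAULT, frames=[1,5,6]
Step 8: ref 3 → FAULT (evict 1), frames=[3,5,6]
Step 9: ref 4 → FAULT (evict 3), frames=[4,5,6]
Step 10: ref 5 → HIT, frames=[4,5,6]
Total faults: 5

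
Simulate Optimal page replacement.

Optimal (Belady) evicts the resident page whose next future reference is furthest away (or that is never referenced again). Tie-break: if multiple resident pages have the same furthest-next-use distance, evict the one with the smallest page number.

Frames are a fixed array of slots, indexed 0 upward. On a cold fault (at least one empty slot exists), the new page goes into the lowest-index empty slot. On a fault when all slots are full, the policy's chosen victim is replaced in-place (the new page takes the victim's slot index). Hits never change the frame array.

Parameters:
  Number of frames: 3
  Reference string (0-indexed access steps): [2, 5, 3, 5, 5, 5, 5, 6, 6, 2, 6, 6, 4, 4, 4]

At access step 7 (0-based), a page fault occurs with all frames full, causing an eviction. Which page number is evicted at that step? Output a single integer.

Step 0: ref 2 -> FAULT, frames=[2,-,-]
Step 1: ref 5 -> FAULT, frames=[2,5,-]
Step 2: ref 3 -> FAULT, frames=[2,5,3]
Step 3: ref 5 -> HIT, frames=[2,5,3]
Step 4: ref 5 -> HIT, frames=[2,5,3]
Step 5: ref 5 -> HIT, frames=[2,5,3]
Step 6: ref 5 -> HIT, frames=[2,5,3]
Step 7: ref 6 -> FAULT, evict 3, frames=[2,5,6]
At step 7: evicted page 3

Answer: 3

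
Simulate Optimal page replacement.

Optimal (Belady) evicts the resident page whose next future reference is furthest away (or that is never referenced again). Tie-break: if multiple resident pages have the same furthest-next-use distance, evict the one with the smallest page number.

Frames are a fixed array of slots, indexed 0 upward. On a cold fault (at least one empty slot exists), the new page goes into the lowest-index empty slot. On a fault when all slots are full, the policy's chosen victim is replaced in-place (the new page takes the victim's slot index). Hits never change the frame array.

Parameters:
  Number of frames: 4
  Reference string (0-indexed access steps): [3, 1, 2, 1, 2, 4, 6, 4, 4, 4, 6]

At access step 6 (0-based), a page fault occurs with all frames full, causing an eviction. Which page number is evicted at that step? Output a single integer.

Answer: 1

Derivation:
Step 0: ref 3 -> FAULT, frames=[3,-,-,-]
Step 1: ref 1 -> FAULT, frames=[3,1,-,-]
Step 2: ref 2 -> FAULT, frames=[3,1,2,-]
Step 3: ref 1 -> HIT, frames=[3,1,2,-]
Step 4: ref 2 -> HIT, frames=[3,1,2,-]
Step 5: ref 4 -> FAULT, frames=[3,1,2,4]
Step 6: ref 6 -> FAULT, evict 1, frames=[3,6,2,4]
At step 6: evicted page 1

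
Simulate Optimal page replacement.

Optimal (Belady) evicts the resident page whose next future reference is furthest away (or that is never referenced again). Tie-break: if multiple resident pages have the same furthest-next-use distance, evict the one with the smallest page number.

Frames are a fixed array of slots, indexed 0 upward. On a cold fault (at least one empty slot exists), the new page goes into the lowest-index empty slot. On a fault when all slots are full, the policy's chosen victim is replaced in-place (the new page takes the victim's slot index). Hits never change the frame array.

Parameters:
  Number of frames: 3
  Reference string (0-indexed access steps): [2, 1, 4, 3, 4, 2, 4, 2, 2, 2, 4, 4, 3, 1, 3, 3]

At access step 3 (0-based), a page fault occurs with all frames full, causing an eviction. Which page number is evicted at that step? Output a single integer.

Answer: 1

Derivation:
Step 0: ref 2 -> FAULT, frames=[2,-,-]
Step 1: ref 1 -> FAULT, frames=[2,1,-]
Step 2: ref 4 -> FAULT, frames=[2,1,4]
Step 3: ref 3 -> FAULT, evict 1, frames=[2,3,4]
At step 3: evicted page 1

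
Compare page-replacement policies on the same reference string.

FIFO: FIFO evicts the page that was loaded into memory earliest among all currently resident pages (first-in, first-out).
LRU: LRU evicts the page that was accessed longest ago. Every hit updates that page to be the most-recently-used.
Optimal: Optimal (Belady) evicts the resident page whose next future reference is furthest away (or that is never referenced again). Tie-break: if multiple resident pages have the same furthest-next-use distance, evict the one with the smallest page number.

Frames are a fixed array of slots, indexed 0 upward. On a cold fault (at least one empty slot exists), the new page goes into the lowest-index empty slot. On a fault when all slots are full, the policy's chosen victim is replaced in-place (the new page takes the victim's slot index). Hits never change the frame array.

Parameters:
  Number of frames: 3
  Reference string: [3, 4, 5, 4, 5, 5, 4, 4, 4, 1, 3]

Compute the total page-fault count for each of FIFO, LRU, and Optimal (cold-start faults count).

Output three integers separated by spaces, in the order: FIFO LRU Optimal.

--- FIFO ---
  step 0: ref 3 -> FAULT, frames=[3,-,-] (faults so far: 1)
  step 1: ref 4 -> FAULT, frames=[3,4,-] (faults so far: 2)
  step 2: ref 5 -> FAULT, frames=[3,4,5] (faults so far: 3)
  step 3: ref 4 -> HIT, frames=[3,4,5] (faults so far: 3)
  step 4: ref 5 -> HIT, frames=[3,4,5] (faults so far: 3)
  step 5: ref 5 -> HIT, frames=[3,4,5] (faults so far: 3)
  step 6: ref 4 -> HIT, frames=[3,4,5] (faults so far: 3)
  step 7: ref 4 -> HIT, frames=[3,4,5] (faults so far: 3)
  step 8: ref 4 -> HIT, frames=[3,4,5] (faults so far: 3)
  step 9: ref 1 -> FAULT, evict 3, frames=[1,4,5] (faults so far: 4)
  step 10: ref 3 -> FAULT, evict 4, frames=[1,3,5] (faults so far: 5)
  FIFO total faults: 5
--- LRU ---
  step 0: ref 3 -> FAULT, frames=[3,-,-] (faults so far: 1)
  step 1: ref 4 -> FAULT, frames=[3,4,-] (faults so far: 2)
  step 2: ref 5 -> FAULT, frames=[3,4,5] (faults so far: 3)
  step 3: ref 4 -> HIT, frames=[3,4,5] (faults so far: 3)
  step 4: ref 5 -> HIT, frames=[3,4,5] (faults so far: 3)
  step 5: ref 5 -> HIT, frames=[3,4,5] (faults so far: 3)
  step 6: ref 4 -> HIT, frames=[3,4,5] (faults so far: 3)
  step 7: ref 4 -> HIT, frames=[3,4,5] (faults so far: 3)
  step 8: ref 4 -> HIT, frames=[3,4,5] (faults so far: 3)
  step 9: ref 1 -> FAULT, evict 3, frames=[1,4,5] (faults so far: 4)
  step 10: ref 3 -> FAULT, evict 5, frames=[1,4,3] (faults so far: 5)
  LRU total faults: 5
--- Optimal ---
  step 0: ref 3 -> FAULT, frames=[3,-,-] (faults so far: 1)
  step 1: ref 4 -> FAULT, frames=[3,4,-] (faults so far: 2)
  step 2: ref 5 -> FAULT, frames=[3,4,5] (faults so far: 3)
  step 3: ref 4 -> HIT, frames=[3,4,5] (faults so far: 3)
  step 4: ref 5 -> HIT, frames=[3,4,5] (faults so far: 3)
  step 5: ref 5 -> HIT, frames=[3,4,5] (faults so far: 3)
  step 6: ref 4 -> HIT, frames=[3,4,5] (faults so far: 3)
  step 7: ref 4 -> HIT, frames=[3,4,5] (faults so far: 3)
  step 8: ref 4 -> HIT, frames=[3,4,5] (faults so far: 3)
  step 9: ref 1 -> FAULT, evict 4, frames=[3,1,5] (faults so far: 4)
  step 10: ref 3 -> HIT, frames=[3,1,5] (faults so far: 4)
  Optimal total faults: 4

Answer: 5 5 4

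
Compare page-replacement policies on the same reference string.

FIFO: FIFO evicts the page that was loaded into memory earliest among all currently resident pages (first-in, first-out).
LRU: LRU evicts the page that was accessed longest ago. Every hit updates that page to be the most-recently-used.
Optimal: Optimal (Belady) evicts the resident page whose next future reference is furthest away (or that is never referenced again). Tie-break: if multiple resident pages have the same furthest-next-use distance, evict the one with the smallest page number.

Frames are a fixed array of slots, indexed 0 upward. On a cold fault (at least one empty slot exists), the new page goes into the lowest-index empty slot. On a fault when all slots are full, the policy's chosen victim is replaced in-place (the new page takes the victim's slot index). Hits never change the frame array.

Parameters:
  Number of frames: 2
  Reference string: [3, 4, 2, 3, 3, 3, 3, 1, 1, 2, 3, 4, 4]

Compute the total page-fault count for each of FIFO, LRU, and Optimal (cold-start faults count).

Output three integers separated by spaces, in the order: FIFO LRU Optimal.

--- FIFO ---
  step 0: ref 3 -> FAULT, frames=[3,-] (faults so far: 1)
  step 1: ref 4 -> FAULT, frames=[3,4] (faults so far: 2)
  step 2: ref 2 -> FAULT, evict 3, frames=[2,4] (faults so far: 3)
  step 3: ref 3 -> FAULT, evict 4, frames=[2,3] (faults so far: 4)
  step 4: ref 3 -> HIT, frames=[2,3] (faults so far: 4)
  step 5: ref 3 -> HIT, frames=[2,3] (faults so far: 4)
  step 6: ref 3 -> HIT, frames=[2,3] (faults so far: 4)
  step 7: ref 1 -> FAULT, evict 2, frames=[1,3] (faults so far: 5)
  step 8: ref 1 -> HIT, frames=[1,3] (faults so far: 5)
  step 9: ref 2 -> FAULT, evict 3, frames=[1,2] (faults so far: 6)
  step 10: ref 3 -> FAULT, evict 1, frames=[3,2] (faults so far: 7)
  step 11: ref 4 -> FAULT, evict 2, frames=[3,4] (faults so far: 8)
  step 12: ref 4 -> HIT, frames=[3,4] (faults so far: 8)
  FIFO total faults: 8
--- LRU ---
  step 0: ref 3 -> FAULT, frames=[3,-] (faults so far: 1)
  step 1: ref 4 -> FAULT, frames=[3,4] (faults so far: 2)
  step 2: ref 2 -> FAULT, evict 3, frames=[2,4] (faults so far: 3)
  step 3: ref 3 -> FAULT, evict 4, frames=[2,3] (faults so far: 4)
  step 4: ref 3 -> HIT, frames=[2,3] (faults so far: 4)
  step 5: ref 3 -> HIT, frames=[2,3] (faults so far: 4)
  step 6: ref 3 -> HIT, frames=[2,3] (faults so far: 4)
  step 7: ref 1 -> FAULT, evict 2, frames=[1,3] (faults so far: 5)
  step 8: ref 1 -> HIT, frames=[1,3] (faults so far: 5)
  step 9: ref 2 -> FAULT, evict 3, frames=[1,2] (faults so far: 6)
  step 10: ref 3 -> FAULT, evict 1, frames=[3,2] (faults so far: 7)
  step 11: ref 4 -> FAULT, evict 2, frames=[3,4] (faults so far: 8)
  step 12: ref 4 -> HIT, frames=[3,4] (faults so far: 8)
  LRU total faults: 8
--- Optimal ---
  step 0: ref 3 -> FAULT, frames=[3,-] (faults so far: 1)
  step 1: ref 4 -> FAULT, frames=[3,4] (faults so far: 2)
  step 2: ref 2 -> FAULT, evict 4, frames=[3,2] (faults so far: 3)
  step 3: ref 3 -> HIT, frames=[3,2] (faults so far: 3)
  step 4: ref 3 -> HIT, frames=[3,2] (faults so far: 3)
  step 5: ref 3 -> HIT, frames=[3,2] (faults so far: 3)
  step 6: ref 3 -> HIT, frames=[3,2] (faults so far: 3)
  step 7: ref 1 -> FAULT, evict 3, frames=[1,2] (faults so far: 4)
  step 8: ref 1 -> HIT, frames=[1,2] (faults so far: 4)
  step 9: ref 2 -> HIT, frames=[1,2] (faults so far: 4)
  step 10: ref 3 -> FAULT, evict 1, frames=[3,2] (faults so far: 5)
  step 11: ref 4 -> FAULT, evict 2, frames=[3,4] (faults so far: 6)
  step 12: ref 4 -> HIT, frames=[3,4] (faults so far: 6)
  Optimal total faults: 6

Answer: 8 8 6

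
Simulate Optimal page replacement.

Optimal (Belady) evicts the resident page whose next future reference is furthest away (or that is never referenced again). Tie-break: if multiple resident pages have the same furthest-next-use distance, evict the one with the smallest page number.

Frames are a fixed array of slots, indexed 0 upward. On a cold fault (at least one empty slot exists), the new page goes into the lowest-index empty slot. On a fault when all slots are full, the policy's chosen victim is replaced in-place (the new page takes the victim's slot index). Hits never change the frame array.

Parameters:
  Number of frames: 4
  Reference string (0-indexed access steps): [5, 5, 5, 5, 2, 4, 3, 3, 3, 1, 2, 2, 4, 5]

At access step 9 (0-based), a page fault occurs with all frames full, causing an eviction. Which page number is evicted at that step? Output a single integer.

Answer: 3

Derivation:
Step 0: ref 5 -> FAULT, frames=[5,-,-,-]
Step 1: ref 5 -> HIT, frames=[5,-,-,-]
Step 2: ref 5 -> HIT, frames=[5,-,-,-]
Step 3: ref 5 -> HIT, frames=[5,-,-,-]
Step 4: ref 2 -> FAULT, frames=[5,2,-,-]
Step 5: ref 4 -> FAULT, frames=[5,2,4,-]
Step 6: ref 3 -> FAULT, frames=[5,2,4,3]
Step 7: ref 3 -> HIT, frames=[5,2,4,3]
Step 8: ref 3 -> HIT, frames=[5,2,4,3]
Step 9: ref 1 -> FAULT, evict 3, frames=[5,2,4,1]
At step 9: evicted page 3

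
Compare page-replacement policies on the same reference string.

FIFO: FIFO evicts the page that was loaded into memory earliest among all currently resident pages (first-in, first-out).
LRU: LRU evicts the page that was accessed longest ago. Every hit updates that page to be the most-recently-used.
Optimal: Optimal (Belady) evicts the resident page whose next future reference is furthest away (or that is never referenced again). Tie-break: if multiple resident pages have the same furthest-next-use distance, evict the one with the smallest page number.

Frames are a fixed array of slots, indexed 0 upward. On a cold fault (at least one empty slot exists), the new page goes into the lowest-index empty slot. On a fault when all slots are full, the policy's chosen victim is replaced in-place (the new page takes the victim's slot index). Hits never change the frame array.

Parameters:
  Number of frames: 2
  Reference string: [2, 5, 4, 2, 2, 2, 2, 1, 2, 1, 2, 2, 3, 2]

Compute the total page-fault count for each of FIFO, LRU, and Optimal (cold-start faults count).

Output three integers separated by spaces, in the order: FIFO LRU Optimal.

Answer: 7 6 5

Derivation:
--- FIFO ---
  step 0: ref 2 -> FAULT, frames=[2,-] (faults so far: 1)
  step 1: ref 5 -> FAULT, frames=[2,5] (faults so far: 2)
  step 2: ref 4 -> FAULT, evict 2, frames=[4,5] (faults so far: 3)
  step 3: ref 2 -> FAULT, evict 5, frames=[4,2] (faults so far: 4)
  step 4: ref 2 -> HIT, frames=[4,2] (faults so far: 4)
  step 5: ref 2 -> HIT, frames=[4,2] (faults so far: 4)
  step 6: ref 2 -> HIT, frames=[4,2] (faults so far: 4)
  step 7: ref 1 -> FAULT, evict 4, frames=[1,2] (faults so far: 5)
  step 8: ref 2 -> HIT, frames=[1,2] (faults so far: 5)
  step 9: ref 1 -> HIT, frames=[1,2] (faults so far: 5)
  step 10: ref 2 -> HIT, frames=[1,2] (faults so far: 5)
  step 11: ref 2 -> HIT, frames=[1,2] (faults so far: 5)
  step 12: ref 3 -> FAULT, evict 2, frames=[1,3] (faults so far: 6)
  step 13: ref 2 -> FAULT, evict 1, frames=[2,3] (faults so far: 7)
  FIFO total faults: 7
--- LRU ---
  step 0: ref 2 -> FAULT, frames=[2,-] (faults so far: 1)
  step 1: ref 5 -> FAULT, frames=[2,5] (faults so far: 2)
  step 2: ref 4 -> FAULT, evict 2, frames=[4,5] (faults so far: 3)
  step 3: ref 2 -> FAULT, evict 5, frames=[4,2] (faults so far: 4)
  step 4: ref 2 -> HIT, frames=[4,2] (faults so far: 4)
  step 5: ref 2 -> HIT, frames=[4,2] (faults so far: 4)
  step 6: ref 2 -> HIT, frames=[4,2] (faults so far: 4)
  step 7: ref 1 -> FAULT, evict 4, frames=[1,2] (faults so far: 5)
  step 8: ref 2 -> HIT, frames=[1,2] (faults so far: 5)
  step 9: ref 1 -> HIT, frames=[1,2] (faults so far: 5)
  step 10: ref 2 -> HIT, frames=[1,2] (faults so far: 5)
  step 11: ref 2 -> HIT, frames=[1,2] (faults so far: 5)
  step 12: ref 3 -> FAULT, evict 1, frames=[3,2] (faults so far: 6)
  step 13: ref 2 -> HIT, frames=[3,2] (faults so far: 6)
  LRU total faults: 6
--- Optimal ---
  step 0: ref 2 -> FAULT, frames=[2,-] (faults so far: 1)
  step 1: ref 5 -> FAULT, frames=[2,5] (faults so far: 2)
  step 2: ref 4 -> FAULT, evict 5, frames=[2,4] (faults so far: 3)
  step 3: ref 2 -> HIT, frames=[2,4] (faults so far: 3)
  step 4: ref 2 -> HIT, frames=[2,4] (faults so far: 3)
  step 5: ref 2 -> HIT, frames=[2,4] (faults so far: 3)
  step 6: ref 2 -> HIT, frames=[2,4] (faults so far: 3)
  step 7: ref 1 -> FAULT, evict 4, frames=[2,1] (faults so far: 4)
  step 8: ref 2 -> HIT, frames=[2,1] (faults so far: 4)
  step 9: ref 1 -> HIT, frames=[2,1] (faults so far: 4)
  step 10: ref 2 -> HIT, frames=[2,1] (faults so far: 4)
  step 11: ref 2 -> HIT, frames=[2,1] (faults so far: 4)
  step 12: ref 3 -> FAULT, evict 1, frames=[2,3] (faults so far: 5)
  step 13: ref 2 -> HIT, frames=[2,3] (faults so far: 5)
  Optimal total faults: 5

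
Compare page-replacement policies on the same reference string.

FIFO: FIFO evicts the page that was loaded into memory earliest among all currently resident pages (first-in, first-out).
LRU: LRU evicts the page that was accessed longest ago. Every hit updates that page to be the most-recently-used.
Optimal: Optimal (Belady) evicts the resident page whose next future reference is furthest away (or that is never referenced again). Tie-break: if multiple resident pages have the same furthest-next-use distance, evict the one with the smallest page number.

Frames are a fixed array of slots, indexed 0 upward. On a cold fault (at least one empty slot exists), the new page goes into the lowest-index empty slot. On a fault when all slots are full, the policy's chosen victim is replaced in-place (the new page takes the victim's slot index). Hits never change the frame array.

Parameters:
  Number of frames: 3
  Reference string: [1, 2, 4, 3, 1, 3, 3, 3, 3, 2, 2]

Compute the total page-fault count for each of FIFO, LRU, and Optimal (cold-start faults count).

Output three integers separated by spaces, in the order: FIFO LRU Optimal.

Answer: 6 6 4

Derivation:
--- FIFO ---
  step 0: ref 1 -> FAULT, frames=[1,-,-] (faults so far: 1)
  step 1: ref 2 -> FAULT, frames=[1,2,-] (faults so far: 2)
  step 2: ref 4 -> FAULT, frames=[1,2,4] (faults so far: 3)
  step 3: ref 3 -> FAULT, evict 1, frames=[3,2,4] (faults so far: 4)
  step 4: ref 1 -> FAULT, evict 2, frames=[3,1,4] (faults so far: 5)
  step 5: ref 3 -> HIT, frames=[3,1,4] (faults so far: 5)
  step 6: ref 3 -> HIT, frames=[3,1,4] (faults so far: 5)
  step 7: ref 3 -> HIT, frames=[3,1,4] (faults so far: 5)
  step 8: ref 3 -> HIT, frames=[3,1,4] (faults so far: 5)
  step 9: ref 2 -> FAULT, evict 4, frames=[3,1,2] (faults so far: 6)
  step 10: ref 2 -> HIT, frames=[3,1,2] (faults so far: 6)
  FIFO total faults: 6
--- LRU ---
  step 0: ref 1 -> FAULT, frames=[1,-,-] (faults so far: 1)
  step 1: ref 2 -> FAULT, frames=[1,2,-] (faults so far: 2)
  step 2: ref 4 -> FAULT, frames=[1,2,4] (faults so far: 3)
  step 3: ref 3 -> FAULT, evict 1, frames=[3,2,4] (faults so far: 4)
  step 4: ref 1 -> FAULT, evict 2, frames=[3,1,4] (faults so far: 5)
  step 5: ref 3 -> HIT, frames=[3,1,4] (faults so far: 5)
  step 6: ref 3 -> HIT, frames=[3,1,4] (faults so far: 5)
  step 7: ref 3 -> HIT, frames=[3,1,4] (faults so far: 5)
  step 8: ref 3 -> HIT, frames=[3,1,4] (faults so far: 5)
  step 9: ref 2 -> FAULT, evict 4, frames=[3,1,2] (faults so far: 6)
  step 10: ref 2 -> HIT, frames=[3,1,2] (faults so far: 6)
  LRU total faults: 6
--- Optimal ---
  step 0: ref 1 -> FAULT, frames=[1,-,-] (faults so far: 1)
  step 1: ref 2 -> FAULT, frames=[1,2,-] (faults so far: 2)
  step 2: ref 4 -> FAULT, frames=[1,2,4] (faults so far: 3)
  step 3: ref 3 -> FAULT, evict 4, frames=[1,2,3] (faults so far: 4)
  step 4: ref 1 -> HIT, frames=[1,2,3] (faults so far: 4)
  step 5: ref 3 -> HIT, frames=[1,2,3] (faults so far: 4)
  step 6: ref 3 -> HIT, frames=[1,2,3] (faults so far: 4)
  step 7: ref 3 -> HIT, frames=[1,2,3] (faults so far: 4)
  step 8: ref 3 -> HIT, frames=[1,2,3] (faults so far: 4)
  step 9: ref 2 -> HIT, frames=[1,2,3] (faults so far: 4)
  step 10: ref 2 -> HIT, frames=[1,2,3] (faults so far: 4)
  Optimal total faults: 4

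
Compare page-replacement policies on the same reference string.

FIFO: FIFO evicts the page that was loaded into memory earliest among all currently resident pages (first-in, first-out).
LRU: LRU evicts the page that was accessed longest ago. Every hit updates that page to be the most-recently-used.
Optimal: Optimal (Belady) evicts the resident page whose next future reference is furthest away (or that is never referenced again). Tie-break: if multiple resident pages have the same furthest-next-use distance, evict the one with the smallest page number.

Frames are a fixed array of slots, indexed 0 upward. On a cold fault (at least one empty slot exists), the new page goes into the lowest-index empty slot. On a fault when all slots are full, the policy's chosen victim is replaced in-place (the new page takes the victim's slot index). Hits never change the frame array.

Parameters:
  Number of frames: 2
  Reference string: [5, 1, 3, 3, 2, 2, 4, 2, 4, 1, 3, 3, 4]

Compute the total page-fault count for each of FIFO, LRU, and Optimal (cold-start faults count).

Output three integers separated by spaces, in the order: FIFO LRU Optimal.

Answer: 8 8 7

Derivation:
--- FIFO ---
  step 0: ref 5 -> FAULT, frames=[5,-] (faults so far: 1)
  step 1: ref 1 -> FAULT, frames=[5,1] (faults so far: 2)
  step 2: ref 3 -> FAULT, evict 5, frames=[3,1] (faults so far: 3)
  step 3: ref 3 -> HIT, frames=[3,1] (faults so far: 3)
  step 4: ref 2 -> FAULT, evict 1, frames=[3,2] (faults so far: 4)
  step 5: ref 2 -> HIT, frames=[3,2] (faults so far: 4)
  step 6: ref 4 -> FAULT, evict 3, frames=[4,2] (faults so far: 5)
  step 7: ref 2 -> HIT, frames=[4,2] (faults so far: 5)
  step 8: ref 4 -> HIT, frames=[4,2] (faults so far: 5)
  step 9: ref 1 -> FAULT, evict 2, frames=[4,1] (faults so far: 6)
  step 10: ref 3 -> FAULT, evict 4, frames=[3,1] (faults so far: 7)
  step 11: ref 3 -> HIT, frames=[3,1] (faults so far: 7)
  step 12: ref 4 -> FAULT, evict 1, frames=[3,4] (faults so far: 8)
  FIFO total faults: 8
--- LRU ---
  step 0: ref 5 -> FAULT, frames=[5,-] (faults so far: 1)
  step 1: ref 1 -> FAULT, frames=[5,1] (faults so far: 2)
  step 2: ref 3 -> FAULT, evict 5, frames=[3,1] (faults so far: 3)
  step 3: ref 3 -> HIT, frames=[3,1] (faults so far: 3)
  step 4: ref 2 -> FAULT, evict 1, frames=[3,2] (faults so far: 4)
  step 5: ref 2 -> HIT, frames=[3,2] (faults so far: 4)
  step 6: ref 4 -> FAULT, evict 3, frames=[4,2] (faults so far: 5)
  step 7: ref 2 -> HIT, frames=[4,2] (faults so far: 5)
  step 8: ref 4 -> HIT, frames=[4,2] (faults so far: 5)
  step 9: ref 1 -> FAULT, evict 2, frames=[4,1] (faults so far: 6)
  step 10: ref 3 -> FAULT, evict 4, frames=[3,1] (faults so far: 7)
  step 11: ref 3 -> HIT, frames=[3,1] (faults so far: 7)
  step 12: ref 4 -> FAULT, evict 1, frames=[3,4] (faults so far: 8)
  LRU total faults: 8
--- Optimal ---
  step 0: ref 5 -> FAULT, frames=[5,-] (faults so far: 1)
  step 1: ref 1 -> FAULT, frames=[5,1] (faults so far: 2)
  step 2: ref 3 -> FAULT, evict 5, frames=[3,1] (faults so far: 3)
  step 3: ref 3 -> HIT, frames=[3,1] (faults so far: 3)
  step 4: ref 2 -> FAULT, evict 3, frames=[2,1] (faults so far: 4)
  step 5: ref 2 -> HIT, frames=[2,1] (faults so far: 4)
  step 6: ref 4 -> FAULT, evict 1, frames=[2,4] (faults so far: 5)
  step 7: ref 2 -> HIT, frames=[2,4] (faults so far: 5)
  step 8: ref 4 -> HIT, frames=[2,4] (faults so far: 5)
  step 9: ref 1 -> FAULT, evict 2, frames=[1,4] (faults so far: 6)
  step 10: ref 3 -> FAULT, evict 1, frames=[3,4] (faults so far: 7)
  step 11: ref 3 -> HIT, frames=[3,4] (faults so far: 7)
  step 12: ref 4 -> HIT, frames=[3,4] (faults so far: 7)
  Optimal total faults: 7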